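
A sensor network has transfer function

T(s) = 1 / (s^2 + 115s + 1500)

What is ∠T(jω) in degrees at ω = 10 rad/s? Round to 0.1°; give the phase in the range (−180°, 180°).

-39.4°

Substitute s = j10:
Numerator: 1 = 1 + j0
Denominator: (j10)^2 + 115(j10) + 1500 = 1400 + j1150
|N| = √(1² + 0²) ≈ 1, ∠N ≈ 0.00°
|D| = √(1400² + 1150²) ≈ 1811.8, ∠D ≈ 39.40°
∠T = 0.00° − 39.40° = -39.40°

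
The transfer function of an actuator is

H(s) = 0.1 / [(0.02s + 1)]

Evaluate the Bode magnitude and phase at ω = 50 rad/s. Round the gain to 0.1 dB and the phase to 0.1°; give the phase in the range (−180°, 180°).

At ω = 50 rad/s:
pole (1 + j50·0.02) = 1 + j1 → |·| ≈ 1.4142, ∠ ≈ 45.00°
|H| = 0.1 · 1 / (1.4142) ≈ 0.070711
Gain = 20 log₁₀(0.070711) ≈ -23.01 dB
∠H = (0°) − (45.00°) = -45.00°

-23.0 dB, -45.0°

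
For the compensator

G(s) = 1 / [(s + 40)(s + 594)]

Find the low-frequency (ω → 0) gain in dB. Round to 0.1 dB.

G(0) = 1 / (40·594) ≈ 4.2088e-05
20 log₁₀(4.2088e-05) ≈ -87.52 dB

-87.5 dB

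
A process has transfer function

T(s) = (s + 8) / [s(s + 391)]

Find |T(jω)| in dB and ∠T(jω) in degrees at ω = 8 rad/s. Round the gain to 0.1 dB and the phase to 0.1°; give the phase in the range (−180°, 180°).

-48.8 dB, -46.2°

At s = jω = j8:
zero (s+8): 8 + j8 → |·| = √(8²+8²) = √128 ≈ 11.314, ∠ = arctan(8/8) ≈ 45.00°
pole (s+391): 391 + j8 → |·| = √(391²+8²) = √152945 ≈ 391.08, ∠ = arctan(8/391) ≈ 1.17°
pole at origin: |s| = 8, ∠ = 90.00° (in denominator)
|T| = 1 · 11.314 / 3128.6 ≈ 0.0036163
Gain = 20 log₁₀(0.0036163) ≈ -48.83 dB
∠T = 45.00° − 91.17° = -46.17°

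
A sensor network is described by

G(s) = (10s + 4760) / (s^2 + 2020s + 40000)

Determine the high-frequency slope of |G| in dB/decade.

-20 dB/decade

Each pole contributes −20 dB/decade at high frequency; each zero contributes +20 dB/decade.
Net: 1 zero(s) − 2 pole(s) → -20 dB/decade.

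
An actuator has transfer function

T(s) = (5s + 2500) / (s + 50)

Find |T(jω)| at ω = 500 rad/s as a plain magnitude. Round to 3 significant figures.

Substitute s = j500:
Numerator: 5(j500) + 2500 = 2500 + j2500
Denominator: (j500) + 50 = 50 + j500
|N| = √(2500² + 2500²) ≈ 3535.5, ∠N ≈ 45.00°
|D| = √(50² + 500²) ≈ 502.49, ∠D ≈ 84.29°
|T| = 3535.5 / 502.49 ≈ 7.036

7.04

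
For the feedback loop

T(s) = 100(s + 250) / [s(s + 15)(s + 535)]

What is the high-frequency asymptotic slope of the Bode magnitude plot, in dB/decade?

-40 dB/decade

Each pole contributes −20 dB/decade at high frequency; each zero contributes +20 dB/decade.
Net: 1 zero(s) − 3 pole(s) → -40 dB/decade.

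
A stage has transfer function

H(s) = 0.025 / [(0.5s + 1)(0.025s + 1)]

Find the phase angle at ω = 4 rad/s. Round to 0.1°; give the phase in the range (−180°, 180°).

At ω = 4 rad/s:
pole (1 + j4·0.5) = 1 + j2 → |·| ≈ 2.2361, ∠ ≈ 63.43°
pole (1 + j4·0.025) = 1 + j0.1 → |·| ≈ 1.005, ∠ ≈ 5.71°
∠H = (0°) − (63.43° + 5.71°) = -69.14°

-69.1°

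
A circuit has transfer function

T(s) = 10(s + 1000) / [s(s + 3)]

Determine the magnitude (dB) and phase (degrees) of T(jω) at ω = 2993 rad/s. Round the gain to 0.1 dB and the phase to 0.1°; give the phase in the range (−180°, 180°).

At s = jω = j2993:
zero (s+1000): 1000 + j2993 → |·| = √(1000²+2993²) = √9958049 ≈ 3155.6, ∠ = arctan(2993/1000) ≈ 71.52°
pole (s+3): 3 + j2993 → |·| = √(3²+2993²) = √8958058 ≈ 2993, ∠ = arctan(2993/3) ≈ 89.94°
pole at origin: |s| = 2993, ∠ = 90.00° (in denominator)
|T| = 10 · 3155.6 / 8.958e+06 ≈ 0.0035227
Gain = 20 log₁₀(0.0035227) ≈ -49.06 dB
∠T = 71.52° − 179.94° = -108.42°

-49.1 dB, -108.4°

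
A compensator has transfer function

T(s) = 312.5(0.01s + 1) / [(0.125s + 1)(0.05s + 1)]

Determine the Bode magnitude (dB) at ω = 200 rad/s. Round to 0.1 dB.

8.9 dB

At ω = 200 rad/s:
zero (1 + j200·0.01) = 1 + j2 → |·| ≈ 2.2361, ∠ ≈ 63.43°
pole (1 + j200·0.125) = 1 + j25 → |·| ≈ 25.02, ∠ ≈ 87.71°
pole (1 + j200·0.05) = 1 + j10 → |·| ≈ 10.05, ∠ ≈ 84.29°
|T| = 312.5 · 2.2361 / (25.02 · 10.05) ≈ 2.779
Gain = 20 log₁₀(2.779) ≈ 8.88 dB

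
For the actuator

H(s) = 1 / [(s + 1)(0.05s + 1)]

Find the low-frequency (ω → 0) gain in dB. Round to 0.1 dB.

0.0 dB

H(0) = 1 · 1 / 1 = 1
20 log₁₀(1) ≈ 0.00 dB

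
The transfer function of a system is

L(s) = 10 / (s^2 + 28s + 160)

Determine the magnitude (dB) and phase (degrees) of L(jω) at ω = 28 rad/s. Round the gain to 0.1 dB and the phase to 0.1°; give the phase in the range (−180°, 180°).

Substitute s = j28:
Numerator: 10 = 10 + j0
Denominator: (j28)^2 + 28(j28) + 160 = -624 + j784
|N| = √(10² + 0²) ≈ 10, ∠N ≈ 0.00°
|D| = √(624² + 784²) ≈ 1002, ∠D ≈ 128.52°
|L| = 10 / 1002 ≈ 0.00998
Gain = 20 log₁₀(0.00998) ≈ -40.02 dB
∠L = 0.00° − 128.52° = -128.52°

-40.0 dB, -128.5°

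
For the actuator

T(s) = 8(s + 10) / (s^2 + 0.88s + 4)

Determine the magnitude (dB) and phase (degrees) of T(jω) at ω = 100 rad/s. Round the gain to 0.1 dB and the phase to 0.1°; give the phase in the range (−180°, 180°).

-21.9 dB, -95.2°

At s = jω = j100:
zero (s+10): 10 + j100 → |·| = √(10²+100²) = √10100 ≈ 100.5, ∠ = arctan(100/10) ≈ 84.29°
quadratic: (j100)² + 0.88·j100 + 4 = -9996 + j88 → |·| ≈ 9996.4, ∠ ≈ 179.50°
|T| = 8 · 100.5 / 9996.4 ≈ 0.080429
Gain = 20 log₁₀(0.080429) ≈ -21.89 dB
∠T = 84.29° − 179.50° = -95.21°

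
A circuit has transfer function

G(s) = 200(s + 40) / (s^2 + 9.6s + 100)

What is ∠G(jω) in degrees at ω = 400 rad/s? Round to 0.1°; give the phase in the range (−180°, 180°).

-94.3°

At s = jω = j400:
zero (s+40): 40 + j400 → |·| = √(40²+400²) = √161600 ≈ 402, ∠ = arctan(400/40) ≈ 84.29°
quadratic: (j400)² + 9.6·j400 + 100 = -159900 + j3840 → |·| ≈ 1.5995e+05, ∠ ≈ 178.62°
∠G = 84.29° − 178.62° = -94.33°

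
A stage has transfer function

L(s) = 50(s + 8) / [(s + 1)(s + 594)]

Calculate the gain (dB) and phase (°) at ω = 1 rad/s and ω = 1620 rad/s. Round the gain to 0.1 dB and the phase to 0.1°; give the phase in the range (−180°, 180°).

At s = jω = j1:
zero (s+8): 8 + j1 → |·| = √(8²+1²) = √65 ≈ 8.0623, ∠ = arctan(1/8) ≈ 7.13°
pole (s+1): 1 + j1 → |·| = √(1²+1²) = √2 ≈ 1.4142, ∠ = arctan(1/1) ≈ 45.00°
pole (s+594): 594 + j1 → |·| = √(594²+1²) = √352837 ≈ 594, ∠ = arctan(1/594) ≈ 0.10°
|L| = 50 · 8.0623 / 840.03 ≈ 0.47988
Gain = 20 log₁₀(0.47988) ≈ -6.38 dB
∠L = 7.13° − 45.10° = -37.97°

At s = jω = j1620:
zero (s+8): 8 + j1620 → |·| = √(8²+1620²) = √2624464 ≈ 1620, ∠ = arctan(1620/8) ≈ 89.72°
pole (s+1): 1 + j1620 → |·| = √(1²+1620²) = √2624401 ≈ 1620, ∠ = arctan(1620/1) ≈ 89.96°
pole (s+594): 594 + j1620 → |·| = √(594²+1620²) = √2977236 ≈ 1725.5, ∠ = arctan(1620/594) ≈ 69.86°
|L| = 50 · 1620 / 2.7953e+06 ≈ 0.028977
Gain = 20 log₁₀(0.028977) ≈ -30.76 dB
∠L = 89.72° − 159.82° = -70.10°

ω = 1: -6.4 dB, -38.0°; ω = 1620: -30.8 dB, -70.1°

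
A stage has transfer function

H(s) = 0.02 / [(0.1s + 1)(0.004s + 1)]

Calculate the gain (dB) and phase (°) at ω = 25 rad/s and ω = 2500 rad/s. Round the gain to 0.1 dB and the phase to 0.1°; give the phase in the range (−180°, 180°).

ω = 25: -42.6 dB, -73.9°; ω = 2500: -102.0 dB, -174.1°

At ω = 25 rad/s:
pole (1 + j25·0.1) = 1 + j2.5 → |·| ≈ 2.6926, ∠ ≈ 68.20°
pole (1 + j25·0.004) = 1 + j0.1 → |·| ≈ 1.005, ∠ ≈ 5.71°
|H| = 0.02 · 1 / (2.6926 · 1.005) ≈ 0.0073908
Gain = 20 log₁₀(0.0073908) ≈ -42.63 dB
∠H = (0°) − (68.20° + 5.71°) = -73.91°

At ω = 2500 rad/s:
pole (1 + j2500·0.1) = 1 + j250 → |·| ≈ 250, ∠ ≈ 89.77°
pole (1 + j2500·0.004) = 1 + j10 → |·| ≈ 10.05, ∠ ≈ 84.29°
|H| = 0.02 · 1 / (250 · 10.05) ≈ 7.9602e-06
Gain = 20 log₁₀(7.9602e-06) ≈ -101.98 dB
∠H = (0°) − (89.77° + 84.29°) = -174.06°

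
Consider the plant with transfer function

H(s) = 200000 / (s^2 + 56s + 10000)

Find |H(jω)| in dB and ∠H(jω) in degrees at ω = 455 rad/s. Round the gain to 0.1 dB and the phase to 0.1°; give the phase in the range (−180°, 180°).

0.1 dB, -172.6°

At s = jω = j455:
quadratic: (j455)² + 56·j455 + 10000 = -197025 + j25480 → |·| ≈ 1.9867e+05, ∠ ≈ 172.63°
|H| = 200000 / 1.9867e+05 ≈ 1.0067
Gain = 20 log₁₀(1.0067) ≈ 0.06 dB
∠H = 0.00° − 172.63° = -172.63°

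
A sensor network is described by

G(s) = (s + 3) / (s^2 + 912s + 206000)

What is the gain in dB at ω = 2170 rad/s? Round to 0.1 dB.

Substitute s = j2170:
Numerator: (j2170) + 3 = 3 + j2170
Denominator: (j2170)^2 + 912(j2170) + 206000 = -4502900 + j1979040
|N| = √(3² + 2170²) ≈ 2170, ∠N ≈ 89.92°
|D| = √(4502900² + 1979040²) ≈ 4.9186e+06, ∠D ≈ 156.27°
|G| = 2170 / 4.9186e+06 ≈ 0.00044118
Gain = 20 log₁₀(0.00044118) ≈ -67.11 dB

-67.1 dB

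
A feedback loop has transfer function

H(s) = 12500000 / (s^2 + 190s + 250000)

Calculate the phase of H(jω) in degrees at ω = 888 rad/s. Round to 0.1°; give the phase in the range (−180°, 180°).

At s = jω = j888:
quadratic: (j888)² + 190·j888 + 250000 = -538544 + j168720 → |·| ≈ 5.6435e+05, ∠ ≈ 162.60°
∠H = 0.00° − 162.60° = -162.60°

-162.6°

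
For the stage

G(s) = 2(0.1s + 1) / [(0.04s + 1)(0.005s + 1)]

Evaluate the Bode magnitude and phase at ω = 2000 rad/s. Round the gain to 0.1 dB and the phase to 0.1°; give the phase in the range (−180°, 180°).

At ω = 2000 rad/s:
zero (1 + j2000·0.1) = 1 + j200 → |·| ≈ 200, ∠ ≈ 89.71°
pole (1 + j2000·0.04) = 1 + j80 → |·| ≈ 80.006, ∠ ≈ 89.28°
pole (1 + j2000·0.005) = 1 + j10 → |·| ≈ 10.05, ∠ ≈ 84.29°
|G| = 2 · 200 / (80.006 · 10.05) ≈ 0.49748
Gain = 20 log₁₀(0.49748) ≈ -6.06 dB
∠G = (89.71°) − (89.28° + 84.29°) = -83.86°

-6.1 dB, -83.9°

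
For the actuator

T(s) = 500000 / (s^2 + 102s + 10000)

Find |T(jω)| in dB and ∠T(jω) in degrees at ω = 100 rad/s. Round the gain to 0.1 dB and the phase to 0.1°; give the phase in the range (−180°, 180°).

33.8 dB, -90.0°

At s = jω = j100:
quadratic: (j100)² + 102·j100 + 10000 = 0 + j10200 → |·| ≈ 10200, ∠ ≈ 90.00°
|T| = 500000 / 10200 ≈ 49.02
Gain = 20 log₁₀(49.02) ≈ 33.81 dB
∠T = 0.00° − 90.00° = -90.00°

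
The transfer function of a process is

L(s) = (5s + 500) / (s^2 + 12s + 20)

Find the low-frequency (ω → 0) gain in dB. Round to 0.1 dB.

28.0 dB

L(0) = 500 / 20 = 25
20 log₁₀(25) ≈ 27.96 dB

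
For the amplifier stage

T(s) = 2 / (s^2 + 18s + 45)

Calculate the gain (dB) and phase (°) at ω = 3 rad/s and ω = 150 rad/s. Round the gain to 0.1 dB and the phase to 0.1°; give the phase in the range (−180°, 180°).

Substitute s = j3:
Numerator: 2 = 2 + j0
Denominator: (j3)^2 + 18(j3) + 45 = 36 + j54
|N| = √(2² + 0²) ≈ 2, ∠N ≈ 0.00°
|D| = √(36² + 54²) ≈ 64.9, ∠D ≈ 56.31°
|T| = 2 / 64.9 ≈ 0.030817
Gain = 20 log₁₀(0.030817) ≈ -30.22 dB
∠T = 0.00° − 56.31° = -56.31°

Substitute s = j150:
Numerator: 2 = 2 + j0
Denominator: (j150)^2 + 18(j150) + 45 = -22455 + j2700
|N| = √(2² + 0²) ≈ 2, ∠N ≈ 0.00°
|D| = √(22455² + 2700²) ≈ 22617, ∠D ≈ 173.14°
|T| = 2 / 22617 ≈ 8.8429e-05
Gain = 20 log₁₀(8.8429e-05) ≈ -81.07 dB
∠T = 0.00° − 173.14° = -173.14°

ω = 3: -30.2 dB, -56.3°; ω = 150: -81.1 dB, -173.1°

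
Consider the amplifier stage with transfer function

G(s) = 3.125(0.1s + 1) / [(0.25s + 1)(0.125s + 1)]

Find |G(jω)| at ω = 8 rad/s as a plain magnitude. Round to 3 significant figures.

At ω = 8 rad/s:
zero (1 + j8·0.1) = 1 + j0.8 → |·| ≈ 1.2806, ∠ ≈ 38.66°
pole (1 + j8·0.25) = 1 + j2 → |·| ≈ 2.2361, ∠ ≈ 63.43°
pole (1 + j8·0.125) = 1 + j1 → |·| ≈ 1.4142, ∠ ≈ 45.00°
|G| = 3.125 · 1.2806 / (2.2361 · 1.4142) ≈ 1.2655

1.27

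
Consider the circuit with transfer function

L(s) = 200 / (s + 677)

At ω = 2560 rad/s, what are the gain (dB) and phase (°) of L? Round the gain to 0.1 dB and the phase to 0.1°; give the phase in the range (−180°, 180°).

-22.4 dB, -75.2°

At s = jω = j2560:
pole (s+677): 677 + j2560 → |·| = √(677²+2560²) = √7011929 ≈ 2648, ∠ = arctan(2560/677) ≈ 75.19°
|L| = 200 / 2648 ≈ 0.075529
Gain = 20 log₁₀(0.075529) ≈ -22.44 dB
∠L = 0.00° − 75.19° = -75.19°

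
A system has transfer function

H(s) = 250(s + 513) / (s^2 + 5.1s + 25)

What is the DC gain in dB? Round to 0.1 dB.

74.2 dB

H(0) = 250·513 / 25 = 5130
20 log₁₀(5130) ≈ 74.20 dB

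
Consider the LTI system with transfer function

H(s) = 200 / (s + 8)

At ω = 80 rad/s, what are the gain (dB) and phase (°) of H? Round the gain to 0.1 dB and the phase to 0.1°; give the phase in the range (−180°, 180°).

7.9 dB, -84.3°

Substitute s = j80:
Numerator: 200 = 200 + j0
Denominator: (j80) + 8 = 8 + j80
|N| = √(200² + 0²) ≈ 200, ∠N ≈ 0.00°
|D| = √(8² + 80²) ≈ 80.399, ∠D ≈ 84.29°
|H| = 200 / 80.399 ≈ 2.4876
Gain = 20 log₁₀(2.4876) ≈ 7.92 dB
∠H = 0.00° − 84.29° = -84.29°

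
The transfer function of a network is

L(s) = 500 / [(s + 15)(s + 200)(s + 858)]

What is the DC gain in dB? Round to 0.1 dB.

-74.2 dB

L(0) = 500 / (15·200·858) ≈ 0.00019425
20 log₁₀(0.00019425) ≈ -74.23 dB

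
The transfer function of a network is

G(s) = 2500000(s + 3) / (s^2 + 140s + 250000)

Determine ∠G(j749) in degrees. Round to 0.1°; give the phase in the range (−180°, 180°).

At s = jω = j749:
zero (s+3): 3 + j749 → |·| = √(3²+749²) = √561010 ≈ 749.01, ∠ = arctan(749/3) ≈ 89.77°
quadratic: (j749)² + 140·j749 + 250000 = -311001 + j104860 → |·| ≈ 3.282e+05, ∠ ≈ 161.37°
∠G = 89.77° − 161.37° = -71.60°

-71.6°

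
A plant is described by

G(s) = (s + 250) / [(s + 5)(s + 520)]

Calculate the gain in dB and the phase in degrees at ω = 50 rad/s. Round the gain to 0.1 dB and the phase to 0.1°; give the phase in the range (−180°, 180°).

-40.3 dB, -78.5°

At s = jω = j50:
zero (s+250): 250 + j50 → |·| = √(250²+50²) = √65000 ≈ 254.95, ∠ = arctan(50/250) ≈ 11.31°
pole (s+5): 5 + j50 → |·| = √(5²+50²) = √2525 ≈ 50.249, ∠ = arctan(50/5) ≈ 84.29°
pole (s+520): 520 + j50 → |·| = √(520²+50²) = √272900 ≈ 522.4, ∠ = arctan(50/520) ≈ 5.49°
|G| = 1 · 254.95 / 26250 ≈ 0.0097124
Gain = 20 log₁₀(0.0097124) ≈ -40.25 dB
∠G = 11.31° − 89.78° = -78.47°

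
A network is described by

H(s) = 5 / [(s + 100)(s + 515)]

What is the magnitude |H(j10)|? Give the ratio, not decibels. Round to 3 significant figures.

9.66e-05

At s = jω = j10:
pole (s+100): 100 + j10 → |·| = √(100²+10²) = √10100 ≈ 100.5, ∠ = arctan(10/100) ≈ 5.71°
pole (s+515): 515 + j10 → |·| = √(515²+10²) = √265325 ≈ 515.1, ∠ = arctan(10/515) ≈ 1.11°
|H| = 5 / 51768 ≈ 9.6585e-05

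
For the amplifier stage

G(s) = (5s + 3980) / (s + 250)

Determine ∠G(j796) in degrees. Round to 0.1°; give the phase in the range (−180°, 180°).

Substitute s = j796:
Numerator: 5(j796) + 3980 = 3980 + j3980
Denominator: (j796) + 250 = 250 + j796
|N| = √(3980² + 3980²) ≈ 5628.6, ∠N ≈ 45.00°
|D| = √(250² + 796²) ≈ 834.34, ∠D ≈ 72.56°
∠G = 45.00° − 72.56° = -27.56°

-27.6°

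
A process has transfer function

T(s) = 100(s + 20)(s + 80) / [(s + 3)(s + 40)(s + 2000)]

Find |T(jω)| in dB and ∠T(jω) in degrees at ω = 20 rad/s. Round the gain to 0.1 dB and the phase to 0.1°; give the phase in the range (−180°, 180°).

-17.8 dB, -49.6°

At s = jω = j20:
zero (s+20): 20 + j20 → |·| = √(20²+20²) = √800 ≈ 28.284, ∠ = arctan(20/20) ≈ 45.00°
zero (s+80): 80 + j20 → |·| = √(80²+20²) = √6800 ≈ 82.462, ∠ = arctan(20/80) ≈ 14.04°
pole (s+3): 3 + j20 → |·| = √(3²+20²) = √409 ≈ 20.224, ∠ = arctan(20/3) ≈ 81.47°
pole (s+40): 40 + j20 → |·| = √(40²+20²) = √2000 ≈ 44.721, ∠ = arctan(20/40) ≈ 26.57°
pole (s+2000): 2000 + j20 → |·| = √(2000²+20²) = √4000400 ≈ 2000.1, ∠ = arctan(20/2000) ≈ 0.57°
|T| = 100 · 2332.4 / 1.809e+06 ≈ 0.12893
Gain = 20 log₁₀(0.12893) ≈ -17.79 dB
∠T = 59.04° − 108.61° = -49.57°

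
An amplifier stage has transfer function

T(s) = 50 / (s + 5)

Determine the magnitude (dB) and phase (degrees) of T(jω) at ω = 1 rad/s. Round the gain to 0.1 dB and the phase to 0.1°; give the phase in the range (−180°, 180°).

19.8 dB, -11.3°

At s = jω = j1:
pole (s+5): 5 + j1 → |·| = √(5²+1²) = √26 ≈ 5.099, ∠ = arctan(1/5) ≈ 11.31°
|T| = 50 / 5.099 ≈ 9.8058
Gain = 20 log₁₀(9.8058) ≈ 19.83 dB
∠T = 0.00° − 11.31° = -11.31°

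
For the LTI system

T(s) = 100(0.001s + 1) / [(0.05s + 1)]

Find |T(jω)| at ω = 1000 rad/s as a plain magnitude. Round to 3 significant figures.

At ω = 1000 rad/s:
zero (1 + j1000·0.001) = 1 + j1 → |·| ≈ 1.4142, ∠ ≈ 45.00°
pole (1 + j1000·0.05) = 1 + j50 → |·| ≈ 50.01, ∠ ≈ 88.85°
|T| = 100 · 1.4142 / (50.01) ≈ 2.8278

2.83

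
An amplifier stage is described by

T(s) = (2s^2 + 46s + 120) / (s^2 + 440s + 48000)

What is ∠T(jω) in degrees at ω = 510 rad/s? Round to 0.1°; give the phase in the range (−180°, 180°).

44.0°

Substitute s = j510:
Numerator: 2(j510)^2 + 46(j510) + 120 = -520080 + j23460
Denominator: (j510)^2 + 440(j510) + 48000 = -212100 + j224400
|N| = √(520080² + 23460²) ≈ 5.2061e+05, ∠N ≈ 177.42°
|D| = √(212100² + 224400²) ≈ 3.0877e+05, ∠D ≈ 133.39°
∠T = 177.42° − 133.39° = 44.03°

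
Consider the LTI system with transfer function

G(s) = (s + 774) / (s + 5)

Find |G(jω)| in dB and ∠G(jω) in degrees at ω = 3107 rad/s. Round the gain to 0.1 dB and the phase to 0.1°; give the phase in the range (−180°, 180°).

0.3 dB, -13.9°

Substitute s = j3107:
Numerator: (j3107) + 774 = 774 + j3107
Denominator: (j3107) + 5 = 5 + j3107
|N| = √(774² + 3107²) ≈ 3202, ∠N ≈ 76.01°
|D| = √(5² + 3107²) ≈ 3107, ∠D ≈ 89.91°
|G| = 3202 / 3107 ≈ 1.0306
Gain = 20 log₁₀(1.0306) ≈ 0.26 dB
∠G = 76.01° − 89.91° = -13.90°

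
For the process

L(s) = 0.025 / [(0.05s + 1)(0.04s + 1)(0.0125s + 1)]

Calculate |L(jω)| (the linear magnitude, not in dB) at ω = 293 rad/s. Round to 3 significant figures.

At ω = 293 rad/s:
pole (1 + j293·0.05) = 1 + j14.65 → |·| ≈ 14.684, ∠ ≈ 86.10°
pole (1 + j293·0.04) = 1 + j11.72 → |·| ≈ 11.763, ∠ ≈ 85.12°
pole (1 + j293·0.0125) = 1 + j3.6625 → |·| ≈ 3.7966, ∠ ≈ 74.73°
|L| = 0.025 · 1 / (14.684 · 11.763 · 3.7966) ≈ 3.8123e-05

3.81e-05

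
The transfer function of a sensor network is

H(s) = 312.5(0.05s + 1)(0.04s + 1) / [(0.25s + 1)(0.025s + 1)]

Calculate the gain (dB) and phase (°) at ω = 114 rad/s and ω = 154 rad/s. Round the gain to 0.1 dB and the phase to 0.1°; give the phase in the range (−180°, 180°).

At ω = 114 rad/s:
zero (1 + j114·0.05) = 1 + j5.7 → |·| ≈ 5.7871, ∠ ≈ 80.05°
zero (1 + j114·0.04) = 1 + j4.56 → |·| ≈ 4.6684, ∠ ≈ 77.63°
pole (1 + j114·0.25) = 1 + j28.5 → |·| ≈ 28.518, ∠ ≈ 87.99°
pole (1 + j114·0.025) = 1 + j2.85 → |·| ≈ 3.0203, ∠ ≈ 70.67°
|H| = 312.5 · 5.7871 · 4.6684 / (28.518 · 3.0203) ≈ 98.019
Gain = 20 log₁₀(98.019) ≈ 39.83 dB
∠H = (80.05° + 77.63°) − (87.99° + 70.67°) = -0.98°

At ω = 154 rad/s:
zero (1 + j154·0.05) = 1 + j7.7 → |·| ≈ 7.7647, ∠ ≈ 82.60°
zero (1 + j154·0.04) = 1 + j6.16 → |·| ≈ 6.2406, ∠ ≈ 80.78°
pole (1 + j154·0.25) = 1 + j38.5 → |·| ≈ 38.513, ∠ ≈ 88.51°
pole (1 + j154·0.025) = 1 + j3.85 → |·| ≈ 3.9778, ∠ ≈ 75.44°
|H| = 312.5 · 7.7647 · 6.2406 / (38.513 · 3.9778) ≈ 98.844
Gain = 20 log₁₀(98.844) ≈ 39.90 dB
∠H = (82.60° + 80.78°) − (88.51° + 75.44°) = -0.57°

ω = 114: 39.8 dB, -1.0°; ω = 154: 39.9 dB, -0.6°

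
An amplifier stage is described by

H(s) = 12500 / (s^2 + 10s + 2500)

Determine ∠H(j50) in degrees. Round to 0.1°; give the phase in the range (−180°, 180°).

-90.0°

At s = jω = j50:
quadratic: (j50)² + 10·j50 + 2500 = 0 + j500 → |·| ≈ 500, ∠ ≈ 90.00°
∠H = 0.00° − 90.00° = -90.00°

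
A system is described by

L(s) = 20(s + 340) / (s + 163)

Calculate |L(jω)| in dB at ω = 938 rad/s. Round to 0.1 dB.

26.4 dB

At s = jω = j938:
zero (s+340): 340 + j938 → |·| = √(340²+938²) = √995444 ≈ 997.72, ∠ = arctan(938/340) ≈ 70.08°
pole (s+163): 163 + j938 → |·| = √(163²+938²) = √906413 ≈ 952.06, ∠ = arctan(938/163) ≈ 80.14°
|L| = 20 · 997.72 / 952.06 ≈ 20.959
Gain = 20 log₁₀(20.959) ≈ 26.43 dB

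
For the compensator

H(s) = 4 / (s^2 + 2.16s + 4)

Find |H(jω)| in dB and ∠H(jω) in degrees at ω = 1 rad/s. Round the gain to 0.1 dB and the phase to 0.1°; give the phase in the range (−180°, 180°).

0.7 dB, -35.8°

At s = jω = j1:
quadratic: (j1)² + 2.16·j1 + 4 = 3 + j2.16 → |·| ≈ 3.6967, ∠ ≈ 35.75°
|H| = 4 / 3.6967 ≈ 1.082
Gain = 20 log₁₀(1.082) ≈ 0.68 dB
∠H = 0.00° − 35.75° = -35.75°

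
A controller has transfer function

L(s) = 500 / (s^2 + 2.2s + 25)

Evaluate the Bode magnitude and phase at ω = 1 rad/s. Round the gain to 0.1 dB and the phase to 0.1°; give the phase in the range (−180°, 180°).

26.3 dB, -5.2°

At s = jω = j1:
quadratic: (j1)² + 2.2·j1 + 25 = 24 + j2.2 → |·| ≈ 24.101, ∠ ≈ 5.24°
|L| = 500 / 24.101 ≈ 20.746
Gain = 20 log₁₀(20.746) ≈ 26.34 dB
∠L = 0.00° − 5.24° = -5.24°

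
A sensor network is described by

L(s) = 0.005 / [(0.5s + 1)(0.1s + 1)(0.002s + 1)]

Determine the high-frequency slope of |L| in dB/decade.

-60 dB/decade

Each pole contributes −20 dB/decade at high frequency; each zero contributes +20 dB/decade.
Net: 0 zero(s) − 3 pole(s) → -60 dB/decade.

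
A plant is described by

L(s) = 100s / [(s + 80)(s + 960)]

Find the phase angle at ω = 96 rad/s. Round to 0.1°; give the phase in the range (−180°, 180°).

At s = jω = j96:
zero at origin: s = j96 → |·| = 96, ∠ = 90.00°
pole (s+80): 80 + j96 → |·| = √(80²+96²) = √15616 ≈ 124.96, ∠ = arctan(96/80) ≈ 50.19°
pole (s+960): 960 + j96 → |·| = √(960²+96²) = √930816 ≈ 964.79, ∠ = arctan(96/960) ≈ 5.71°
∠L = 90.00° − 55.90° = 34.10°

34.1°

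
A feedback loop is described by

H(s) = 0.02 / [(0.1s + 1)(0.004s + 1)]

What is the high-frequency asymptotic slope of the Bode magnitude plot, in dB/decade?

Each pole contributes −20 dB/decade at high frequency; each zero contributes +20 dB/decade.
Net: 0 zero(s) − 2 pole(s) → -40 dB/decade.

-40 dB/decade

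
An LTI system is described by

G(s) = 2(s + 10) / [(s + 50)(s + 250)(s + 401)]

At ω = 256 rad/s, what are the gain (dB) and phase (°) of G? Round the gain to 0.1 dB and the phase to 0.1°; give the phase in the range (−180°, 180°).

-98.8 dB, -69.4°

At s = jω = j256:
zero (s+10): 10 + j256 → |·| = √(10²+256²) = √65636 ≈ 256.2, ∠ = arctan(256/10) ≈ 87.76°
pole (s+50): 50 + j256 → |·| = √(50²+256²) = √68036 ≈ 260.84, ∠ = arctan(256/50) ≈ 78.95°
pole (s+250): 250 + j256 → |·| = √(250²+256²) = √128036 ≈ 357.82, ∠ = arctan(256/250) ≈ 45.68°
pole (s+401): 401 + j256 → |·| = √(401²+256²) = √226337 ≈ 475.75, ∠ = arctan(256/401) ≈ 32.55°
|G| = 2 · 256.2 / 4.4404e+07 ≈ 1.154e-05
Gain = 20 log₁₀(1.154e-05) ≈ -98.76 dB
∠G = 87.76° − 157.18° = -69.42°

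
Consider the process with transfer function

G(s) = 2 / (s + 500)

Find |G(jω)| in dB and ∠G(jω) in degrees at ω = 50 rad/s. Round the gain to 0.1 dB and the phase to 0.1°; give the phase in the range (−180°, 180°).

At s = jω = j50:
pole (s+500): 500 + j50 → |·| = √(500²+50²) = √252500 ≈ 502.49, ∠ = arctan(50/500) ≈ 5.71°
|G| = 2 / 502.49 ≈ 0.0039802
Gain = 20 log₁₀(0.0039802) ≈ -48.00 dB
∠G = 0.00° − 5.71° = -5.71°

-48.0 dB, -5.7°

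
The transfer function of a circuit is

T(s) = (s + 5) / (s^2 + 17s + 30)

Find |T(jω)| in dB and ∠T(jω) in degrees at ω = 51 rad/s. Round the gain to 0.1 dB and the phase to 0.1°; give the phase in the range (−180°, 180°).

Substitute s = j51:
Numerator: (j51) + 5 = 5 + j51
Denominator: (j51)^2 + 17(j51) + 30 = -2571 + j867
|N| = √(5² + 51²) ≈ 51.245, ∠N ≈ 84.40°
|D| = √(2571² + 867²) ≈ 2713.3, ∠D ≈ 161.36°
|T| = 51.245 / 2713.3 ≈ 0.018887
Gain = 20 log₁₀(0.018887) ≈ -34.48 dB
∠T = 84.40° − 161.36° = -76.96°

-34.5 dB, -77.0°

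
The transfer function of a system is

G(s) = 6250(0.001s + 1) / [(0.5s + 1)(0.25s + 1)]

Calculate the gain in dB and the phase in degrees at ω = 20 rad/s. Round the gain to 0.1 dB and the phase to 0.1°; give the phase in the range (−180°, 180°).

At ω = 20 rad/s:
zero (1 + j20·0.001) = 1 + j0.02 → |·| ≈ 1.0002, ∠ ≈ 1.15°
pole (1 + j20·0.5) = 1 + j10 → |·| ≈ 10.05, ∠ ≈ 84.29°
pole (1 + j20·0.25) = 1 + j5 → |·| ≈ 5.099, ∠ ≈ 78.69°
|G| = 6250 · 1.0002 / (10.05 · 5.099) ≈ 121.99
Gain = 20 log₁₀(121.99) ≈ 41.73 dB
∠G = (1.15°) − (84.29° + 78.69°) = -161.83°

41.7 dB, -161.8°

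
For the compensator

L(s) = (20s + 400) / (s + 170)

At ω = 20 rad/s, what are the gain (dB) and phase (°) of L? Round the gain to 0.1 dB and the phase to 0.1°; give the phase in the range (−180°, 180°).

Substitute s = j20:
Numerator: 20(j20) + 400 = 400 + j400
Denominator: (j20) + 170 = 170 + j20
|N| = √(400² + 400²) ≈ 565.69, ∠N ≈ 45.00°
|D| = √(170² + 20²) ≈ 171.17, ∠D ≈ 6.71°
|L| = 565.69 / 171.17 ≈ 3.3048
Gain = 20 log₁₀(3.3048) ≈ 10.38 dB
∠L = 45.00° − 6.71° = 38.29°

10.4 dB, 38.3°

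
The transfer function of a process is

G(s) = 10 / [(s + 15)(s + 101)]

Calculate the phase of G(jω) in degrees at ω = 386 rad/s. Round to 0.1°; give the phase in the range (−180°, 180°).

At s = jω = j386:
pole (s+15): 15 + j386 → |·| = √(15²+386²) = √149221 ≈ 386.29, ∠ = arctan(386/15) ≈ 87.77°
pole (s+101): 101 + j386 → |·| = √(101²+386²) = √159197 ≈ 398.99, ∠ = arctan(386/101) ≈ 75.34°
∠G = 0.00° − 163.11° = -163.11°

-163.1°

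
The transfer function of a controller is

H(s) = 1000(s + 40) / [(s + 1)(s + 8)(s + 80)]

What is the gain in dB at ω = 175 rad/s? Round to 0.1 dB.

At s = jω = j175:
zero (s+40): 40 + j175 → |·| = √(40²+175²) = √32225 ≈ 179.51, ∠ = arctan(175/40) ≈ 77.12°
pole (s+1): 1 + j175 → |·| = √(1²+175²) = √30626 ≈ 175, ∠ = arctan(175/1) ≈ 89.67°
pole (s+8): 8 + j175 → |·| = √(8²+175²) = √30689 ≈ 175.18, ∠ = arctan(175/8) ≈ 87.38°
pole (s+80): 80 + j175 → |·| = √(80²+175²) = √37025 ≈ 192.42, ∠ = arctan(175/80) ≈ 65.43°
|H| = 1000 · 179.51 / 5.8989e+06 ≈ 0.030431
Gain = 20 log₁₀(0.030431) ≈ -30.33 dB

-30.3 dB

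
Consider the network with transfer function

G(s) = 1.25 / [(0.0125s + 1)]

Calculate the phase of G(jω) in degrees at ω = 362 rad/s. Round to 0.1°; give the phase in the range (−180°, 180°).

At ω = 362 rad/s:
pole (1 + j362·0.0125) = 1 + j4.525 → |·| ≈ 4.6342, ∠ ≈ 77.54°
∠G = (0°) − (77.54°) = -77.54°

-77.5°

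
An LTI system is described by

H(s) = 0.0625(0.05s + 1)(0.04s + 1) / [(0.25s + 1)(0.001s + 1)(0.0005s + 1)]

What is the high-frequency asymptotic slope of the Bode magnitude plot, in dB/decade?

-20 dB/decade

Each pole contributes −20 dB/decade at high frequency; each zero contributes +20 dB/decade.
Net: 2 zero(s) − 3 pole(s) → -20 dB/decade.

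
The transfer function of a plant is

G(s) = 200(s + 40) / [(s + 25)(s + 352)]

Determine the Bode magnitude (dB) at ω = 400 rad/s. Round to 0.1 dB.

-8.5 dB

At s = jω = j400:
zero (s+40): 40 + j400 → |·| = √(40²+400²) = √161600 ≈ 402, ∠ = arctan(400/40) ≈ 84.29°
pole (s+25): 25 + j400 → |·| = √(25²+400²) = √160625 ≈ 400.78, ∠ = arctan(400/25) ≈ 86.42°
pole (s+352): 352 + j400 → |·| = √(352²+400²) = √283904 ≈ 532.83, ∠ = arctan(400/352) ≈ 48.65°
|G| = 200 · 402 / 2.1355e+05 ≈ 0.37649
Gain = 20 log₁₀(0.37649) ≈ -8.48 dB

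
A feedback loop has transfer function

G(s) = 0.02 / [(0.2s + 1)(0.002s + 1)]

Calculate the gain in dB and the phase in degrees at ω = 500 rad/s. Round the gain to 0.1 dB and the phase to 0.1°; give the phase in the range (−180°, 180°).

-77.0 dB, -134.4°

At ω = 500 rad/s:
pole (1 + j500·0.2) = 1 + j100 → |·| ≈ 100, ∠ ≈ 89.43°
pole (1 + j500·0.002) = 1 + j1 → |·| ≈ 1.4142, ∠ ≈ 45.00°
|G| = 0.02 · 1 / (100 · 1.4142) ≈ 0.00014142
Gain = 20 log₁₀(0.00014142) ≈ -76.99 dB
∠G = (0°) − (89.43° + 45.00°) = -134.43°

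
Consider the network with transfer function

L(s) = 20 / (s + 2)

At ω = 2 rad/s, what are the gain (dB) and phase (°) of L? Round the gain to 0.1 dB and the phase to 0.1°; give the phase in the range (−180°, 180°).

17.0 dB, -45.0°

At s = jω = j2:
pole (s+2): 2 + j2 → |·| = √(2²+2²) = √8 ≈ 2.8284, ∠ = arctan(2/2) ≈ 45.00°
|L| = 20 / 2.8284 ≈ 7.0711
Gain = 20 log₁₀(7.0711) ≈ 16.99 dB
∠L = 0.00° − 45.00° = -45.00°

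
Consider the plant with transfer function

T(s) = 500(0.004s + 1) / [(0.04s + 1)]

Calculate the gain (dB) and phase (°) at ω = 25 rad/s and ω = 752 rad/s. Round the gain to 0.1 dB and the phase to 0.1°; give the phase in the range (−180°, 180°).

At ω = 25 rad/s:
zero (1 + j25·0.004) = 1 + j0.1 → |·| ≈ 1.005, ∠ ≈ 5.71°
pole (1 + j25·0.04) = 1 + j1 → |·| ≈ 1.4142, ∠ ≈ 45.00°
|T| = 500 · 1.005 / (1.4142) ≈ 355.32
Gain = 20 log₁₀(355.32) ≈ 51.01 dB
∠T = (5.71°) − (45.00°) = -39.29°

At ω = 752 rad/s:
zero (1 + j752·0.004) = 1 + j3.008 → |·| ≈ 3.1699, ∠ ≈ 71.61°
pole (1 + j752·0.04) = 1 + j30.08 → |·| ≈ 30.097, ∠ ≈ 88.10°
|T| = 500 · 3.1699 / (30.097) ≈ 52.661
Gain = 20 log₁₀(52.661) ≈ 34.43 dB
∠T = (71.61°) − (88.10°) = -16.49°

ω = 25: 51.0 dB, -39.3°; ω = 752: 34.4 dB, -16.5°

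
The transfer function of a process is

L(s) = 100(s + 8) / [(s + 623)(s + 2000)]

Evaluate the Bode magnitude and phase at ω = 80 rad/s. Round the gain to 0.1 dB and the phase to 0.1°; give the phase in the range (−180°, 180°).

At s = jω = j80:
zero (s+8): 8 + j80 → |·| = √(8²+80²) = √6464 ≈ 80.399, ∠ = arctan(80/8) ≈ 84.29°
pole (s+623): 623 + j80 → |·| = √(623²+80²) = √394529 ≈ 628.12, ∠ = arctan(80/623) ≈ 7.32°
pole (s+2000): 2000 + j80 → |·| = √(2000²+80²) = √4006400 ≈ 2001.6, ∠ = arctan(80/2000) ≈ 2.29°
|L| = 100 · 80.399 / 1.2572e+06 ≈ 0.0063951
Gain = 20 log₁₀(0.0063951) ≈ -43.88 dB
∠L = 84.29° − 9.61° = 74.68°

-43.9 dB, 74.7°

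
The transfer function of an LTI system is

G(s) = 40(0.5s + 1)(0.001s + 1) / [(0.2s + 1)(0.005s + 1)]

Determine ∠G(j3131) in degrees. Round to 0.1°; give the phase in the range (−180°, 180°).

At ω = 3131 rad/s:
zero (1 + j3131·0.5) = 1 + j1565.5 → |·| ≈ 1565.5, ∠ ≈ 89.96°
zero (1 + j3131·0.001) = 1 + j3.131 → |·| ≈ 3.2868, ∠ ≈ 72.29°
pole (1 + j3131·0.2) = 1 + j626.2 → |·| ≈ 626.2, ∠ ≈ 89.91°
pole (1 + j3131·0.005) = 1 + j15.655 → |·| ≈ 15.687, ∠ ≈ 86.35°
∠G = (89.96° + 72.29°) − (89.91° + 86.35°) = -14.01°

-14.0°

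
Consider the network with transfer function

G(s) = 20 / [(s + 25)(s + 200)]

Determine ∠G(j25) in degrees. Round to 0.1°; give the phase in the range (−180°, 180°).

At s = jω = j25:
pole (s+25): 25 + j25 → |·| = √(25²+25²) = √1250 ≈ 35.355, ∠ = arctan(25/25) ≈ 45.00°
pole (s+200): 200 + j25 → |·| = √(200²+25²) = √40625 ≈ 201.56, ∠ = arctan(25/200) ≈ 7.13°
∠G = 0.00° − 52.13° = -52.13°

-52.1°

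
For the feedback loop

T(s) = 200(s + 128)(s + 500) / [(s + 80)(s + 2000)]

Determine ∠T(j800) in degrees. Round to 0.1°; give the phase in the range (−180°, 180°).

32.8°

At s = jω = j800:
zero (s+128): 128 + j800 → |·| = √(128²+800²) = √656384 ≈ 810.18, ∠ = arctan(800/128) ≈ 80.91°
zero (s+500): 500 + j800 → |·| = √(500²+800²) = √890000 ≈ 943.4, ∠ = arctan(800/500) ≈ 57.99°
pole (s+80): 80 + j800 → |·| = √(80²+800²) = √646400 ≈ 803.99, ∠ = arctan(800/80) ≈ 84.29°
pole (s+2000): 2000 + j800 → |·| = √(2000²+800²) = √4640000 ≈ 2154.1, ∠ = arctan(800/2000) ≈ 21.80°
∠T = 138.90° − 106.09° = 32.81°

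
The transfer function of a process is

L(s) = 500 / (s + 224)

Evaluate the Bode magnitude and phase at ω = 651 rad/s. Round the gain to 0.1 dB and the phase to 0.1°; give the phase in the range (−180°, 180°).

Substitute s = j651:
Numerator: 500 = 500 + j0
Denominator: (j651) + 224 = 224 + j651
|N| = √(500² + 0²) ≈ 500, ∠N ≈ 0.00°
|D| = √(224² + 651²) ≈ 688.46, ∠D ≈ 71.01°
|L| = 500 / 688.46 ≈ 0.72626
Gain = 20 log₁₀(0.72626) ≈ -2.78 dB
∠L = 0.00° − 71.01° = -71.01°

-2.8 dB, -71.0°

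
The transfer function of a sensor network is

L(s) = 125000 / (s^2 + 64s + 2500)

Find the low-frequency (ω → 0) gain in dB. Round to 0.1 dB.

L(0) = 125000 / 2500 = 50
20 log₁₀(50) ≈ 33.98 dB

34.0 dB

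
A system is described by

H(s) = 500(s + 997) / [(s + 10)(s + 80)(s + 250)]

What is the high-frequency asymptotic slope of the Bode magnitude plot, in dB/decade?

-40 dB/decade

Each pole contributes −20 dB/decade at high frequency; each zero contributes +20 dB/decade.
Net: 1 zero(s) − 3 pole(s) → -40 dB/decade.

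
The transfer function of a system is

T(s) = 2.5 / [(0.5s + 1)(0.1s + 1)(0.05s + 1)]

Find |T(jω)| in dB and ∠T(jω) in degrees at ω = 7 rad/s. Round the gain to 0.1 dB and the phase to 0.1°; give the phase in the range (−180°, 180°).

At ω = 7 rad/s:
pole (1 + j7·0.5) = 1 + j3.5 → |·| ≈ 3.6401, ∠ ≈ 74.05°
pole (1 + j7·0.1) = 1 + j0.7 → |·| ≈ 1.2207, ∠ ≈ 34.99°
pole (1 + j7·0.05) = 1 + j0.35 → |·| ≈ 1.0595, ∠ ≈ 19.29°
|T| = 2.5 · 1 / (3.6401 · 1.2207 · 1.0595) ≈ 0.53103
Gain = 20 log₁₀(0.53103) ≈ -5.50 dB
∠T = (0°) − (74.05° + 34.99° + 19.29°) = -128.33°

-5.5 dB, -128.3°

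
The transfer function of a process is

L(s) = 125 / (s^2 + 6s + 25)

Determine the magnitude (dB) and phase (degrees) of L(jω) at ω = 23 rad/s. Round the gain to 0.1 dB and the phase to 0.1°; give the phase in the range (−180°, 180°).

-12.4 dB, -164.7°

At s = jω = j23:
quadratic: (j23)² + 6·j23 + 25 = -504 + j138 → |·| ≈ 522.55, ∠ ≈ 164.69°
|L| = 125 / 522.55 ≈ 0.23921
Gain = 20 log₁₀(0.23921) ≈ -12.42 dB
∠L = 0.00° − 164.69° = -164.69°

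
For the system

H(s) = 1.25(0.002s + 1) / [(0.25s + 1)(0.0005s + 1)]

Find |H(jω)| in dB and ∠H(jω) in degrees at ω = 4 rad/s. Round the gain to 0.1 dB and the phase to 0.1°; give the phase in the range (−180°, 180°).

At ω = 4 rad/s:
zero (1 + j4·0.002) = 1 + j0.008 → |·| ≈ 1, ∠ ≈ 0.46°
pole (1 + j4·0.25) = 1 + j1 → |·| ≈ 1.4142, ∠ ≈ 45.00°
pole (1 + j4·0.0005) = 1 + j0.002 → |·| ≈ 1, ∠ ≈ 0.11°
|H| = 1.25 · 1 / (1.4142 · 1) ≈ 0.88389
Gain = 20 log₁₀(0.88389) ≈ -1.07 dB
∠H = (0.46°) − (45.00° + 0.11°) = -44.65°

-1.1 dB, -44.7°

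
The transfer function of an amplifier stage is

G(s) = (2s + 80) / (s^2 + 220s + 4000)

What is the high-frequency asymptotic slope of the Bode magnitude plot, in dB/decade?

Each pole contributes −20 dB/decade at high frequency; each zero contributes +20 dB/decade.
Net: 1 zero(s) − 2 pole(s) → -20 dB/decade.

-20 dB/decade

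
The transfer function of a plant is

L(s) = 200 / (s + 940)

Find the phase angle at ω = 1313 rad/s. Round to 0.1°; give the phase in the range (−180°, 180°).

-54.4°

Substitute s = j1313:
Numerator: 200 = 200 + j0
Denominator: (j1313) + 940 = 940 + j1313
|N| = √(200² + 0²) ≈ 200, ∠N ≈ 0.00°
|D| = √(940² + 1313²) ≈ 1614.8, ∠D ≈ 54.40°
∠L = 0.00° − 54.40° = -54.40°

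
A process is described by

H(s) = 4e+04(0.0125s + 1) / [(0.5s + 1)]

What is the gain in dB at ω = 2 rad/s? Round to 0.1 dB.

89.0 dB

At ω = 2 rad/s:
zero (1 + j2·0.0125) = 1 + j0.025 → |·| ≈ 1.0003, ∠ ≈ 1.43°
pole (1 + j2·0.5) = 1 + j1 → |·| ≈ 1.4142, ∠ ≈ 45.00°
|H| = 4e+04 · 1.0003 / (1.4142) ≈ 28293
Gain = 20 log₁₀(28293) ≈ 89.03 dB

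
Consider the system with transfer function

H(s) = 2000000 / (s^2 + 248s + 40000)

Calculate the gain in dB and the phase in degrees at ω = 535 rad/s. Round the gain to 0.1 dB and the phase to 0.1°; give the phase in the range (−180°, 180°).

17.1 dB, -151.7°

At s = jω = j535:
quadratic: (j535)² + 248·j535 + 40000 = -246225 + j132680 → |·| ≈ 2.797e+05, ∠ ≈ 151.68°
|H| = 2000000 / 2.797e+05 ≈ 7.1505
Gain = 20 log₁₀(7.1505) ≈ 17.09 dB
∠H = 0.00° − 151.68° = -151.68°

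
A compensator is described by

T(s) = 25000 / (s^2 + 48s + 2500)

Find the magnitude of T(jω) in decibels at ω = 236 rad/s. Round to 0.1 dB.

-6.8 dB

At s = jω = j236:
quadratic: (j236)² + 48·j236 + 2500 = -53196 + j11328 → |·| ≈ 54389, ∠ ≈ 167.98°
|T| = 25000 / 54389 ≈ 0.45965
Gain = 20 log₁₀(0.45965) ≈ -6.75 dB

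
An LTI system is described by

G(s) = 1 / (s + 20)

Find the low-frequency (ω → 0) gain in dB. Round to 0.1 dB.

-26.0 dB

G(0) = 1 / 20 = 0.05
20 log₁₀(0.05) ≈ -26.02 dB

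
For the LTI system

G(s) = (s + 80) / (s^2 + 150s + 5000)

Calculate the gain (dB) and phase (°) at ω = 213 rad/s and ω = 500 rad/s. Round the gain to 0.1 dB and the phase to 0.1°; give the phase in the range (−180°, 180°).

ω = 213: -47.1 dB, -72.2°; ω = 500: -54.1 dB, -82.1°

Substitute s = j213:
Numerator: (j213) + 80 = 80 + j213
Denominator: (j213)^2 + 150(j213) + 5000 = -40369 + j31950
|N| = √(80² + 213²) ≈ 227.53, ∠N ≈ 69.41°
|D| = √(40369² + 31950²) ≈ 51483, ∠D ≈ 141.64°
|G| = 227.53 / 51483 ≈ 0.0044195
Gain = 20 log₁₀(0.0044195) ≈ -47.09 dB
∠G = 69.41° − 141.64° = -72.23°

Substitute s = j500:
Numerator: (j500) + 80 = 80 + j500
Denominator: (j500)^2 + 150(j500) + 5000 = -245000 + j75000
|N| = √(80² + 500²) ≈ 506.36, ∠N ≈ 80.91°
|D| = √(245000² + 75000²) ≈ 2.5622e+05, ∠D ≈ 162.98°
|G| = 506.36 / 2.5622e+05 ≈ 0.0019763
Gain = 20 log₁₀(0.0019763) ≈ -54.08 dB
∠G = 80.91° − 162.98° = -82.07°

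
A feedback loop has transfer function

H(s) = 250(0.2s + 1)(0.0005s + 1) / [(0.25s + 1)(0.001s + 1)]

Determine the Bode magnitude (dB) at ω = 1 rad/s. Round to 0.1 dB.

At ω = 1 rad/s:
zero (1 + j1·0.2) = 1 + j0.2 → |·| ≈ 1.0198, ∠ ≈ 11.31°
zero (1 + j1·0.0005) = 1 + j0.0005 → |·| ≈ 1, ∠ ≈ 0.03°
pole (1 + j1·0.25) = 1 + j0.25 → |·| ≈ 1.0308, ∠ ≈ 14.04°
pole (1 + j1·0.001) = 1 + j0.001 → |·| ≈ 1, ∠ ≈ 0.06°
|H| = 250 · 1.0198 · 1 / (1.0308 · 1) ≈ 247.33
Gain = 20 log₁₀(247.33) ≈ 47.87 dB

47.9 dB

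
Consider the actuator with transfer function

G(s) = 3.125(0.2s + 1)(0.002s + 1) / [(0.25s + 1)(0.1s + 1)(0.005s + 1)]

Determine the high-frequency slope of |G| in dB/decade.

Each pole contributes −20 dB/decade at high frequency; each zero contributes +20 dB/decade.
Net: 2 zero(s) − 3 pole(s) → -20 dB/decade.

-20 dB/decade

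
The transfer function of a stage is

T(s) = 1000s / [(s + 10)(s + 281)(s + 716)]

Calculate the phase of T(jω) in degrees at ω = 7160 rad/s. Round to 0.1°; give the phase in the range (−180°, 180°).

At s = jω = j7160:
zero at origin: s = j7160 → |·| = 7160, ∠ = 90.00°
pole (s+10): 10 + j7160 → |·| = √(10²+7160²) = √51265700 ≈ 7160, ∠ = arctan(7160/10) ≈ 89.92°
pole (s+281): 281 + j7160 → |·| = √(281²+7160²) = √51344561 ≈ 7165.5, ∠ = arctan(7160/281) ≈ 87.75°
pole (s+716): 716 + j7160 → |·| = √(716²+7160²) = √51778256 ≈ 7195.7, ∠ = arctan(7160/716) ≈ 84.29°
∠T = 90.00° − 261.96° = -171.96°

-172.0°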